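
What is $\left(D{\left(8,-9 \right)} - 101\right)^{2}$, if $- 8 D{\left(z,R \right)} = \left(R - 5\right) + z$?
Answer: $\frac{160801}{16} \approx 10050.0$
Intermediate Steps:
$D{\left(z,R \right)} = \frac{5}{8} - \frac{R}{8} - \frac{z}{8}$ ($D{\left(z,R \right)} = - \frac{\left(R - 5\right) + z}{8} = - \frac{\left(-5 + R\right) + z}{8} = - \frac{-5 + R + z}{8} = \frac{5}{8} - \frac{R}{8} - \frac{z}{8}$)
$\left(D{\left(8,-9 \right)} - 101\right)^{2} = \left(\left(\frac{5}{8} - - \frac{9}{8} - 1\right) - 101\right)^{2} = \left(\left(\frac{5}{8} + \frac{9}{8} - 1\right) - 101\right)^{2} = \left(\frac{3}{4} - 101\right)^{2} = \left(- \frac{401}{4}\right)^{2} = \frac{160801}{16}$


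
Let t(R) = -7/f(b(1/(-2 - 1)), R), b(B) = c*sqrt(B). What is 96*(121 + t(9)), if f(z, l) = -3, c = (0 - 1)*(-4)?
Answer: 11840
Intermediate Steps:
c = 4 (c = -1*(-4) = 4)
b(B) = 4*sqrt(B)
t(R) = 7/3 (t(R) = -7/(-3) = -7*(-1/3) = 7/3)
96*(121 + t(9)) = 96*(121 + 7/3) = 96*(370/3) = 11840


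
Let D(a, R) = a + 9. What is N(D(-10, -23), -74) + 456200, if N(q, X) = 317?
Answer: 456517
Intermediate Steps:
D(a, R) = 9 + a
N(D(-10, -23), -74) + 456200 = 317 + 456200 = 456517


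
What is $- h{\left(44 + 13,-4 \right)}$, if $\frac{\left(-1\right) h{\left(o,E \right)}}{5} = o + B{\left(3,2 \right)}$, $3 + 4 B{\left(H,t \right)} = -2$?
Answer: $\frac{1115}{4} \approx 278.75$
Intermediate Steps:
$B{\left(H,t \right)} = - \frac{5}{4}$ ($B{\left(H,t \right)} = - \frac{3}{4} + \frac{1}{4} \left(-2\right) = - \frac{3}{4} - \frac{1}{2} = - \frac{5}{4}$)
$h{\left(o,E \right)} = \frac{25}{4} - 5 o$ ($h{\left(o,E \right)} = - 5 \left(o - \frac{5}{4}\right) = - 5 \left(- \frac{5}{4} + o\right) = \frac{25}{4} - 5 o$)
$- h{\left(44 + 13,-4 \right)} = - (\frac{25}{4} - 5 \left(44 + 13\right)) = - (\frac{25}{4} - 285) = \left(-1\right) \left(- \frac{1115}{4}\right) = \frac{1115}{4}$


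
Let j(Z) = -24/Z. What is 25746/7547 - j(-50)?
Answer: 553086/188675 ≈ 2.9314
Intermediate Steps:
25746/7547 - j(-50) = 25746/7547 - (-24)/(-50) = 25746*(1/7547) - (-24)*(-1)/50 = 25746/7547 - 1*12/25 = 25746/7547 - 12/25 = 553086/188675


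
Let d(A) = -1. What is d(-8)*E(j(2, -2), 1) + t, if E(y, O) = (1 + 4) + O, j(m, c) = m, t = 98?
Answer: 92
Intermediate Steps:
E(y, O) = 5 + O
d(-8)*E(j(2, -2), 1) + t = -(5 + 1) + 98 = -1*6 + 98 = -6 + 98 = 92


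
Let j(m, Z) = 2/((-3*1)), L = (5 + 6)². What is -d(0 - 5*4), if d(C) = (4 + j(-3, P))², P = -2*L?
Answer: -100/9 ≈ -11.111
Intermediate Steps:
L = 121 (L = 11² = 121)
P = -242 (P = -2*121 = -242)
j(m, Z) = -⅔ (j(m, Z) = 2/(-3) = 2*(-⅓) = -⅔)
d(C) = 100/9 (d(C) = (4 - ⅔)² = (10/3)² = 100/9)
-d(0 - 5*4) = -1*100/9 = -100/9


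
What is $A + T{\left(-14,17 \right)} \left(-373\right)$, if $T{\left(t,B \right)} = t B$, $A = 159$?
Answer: $88933$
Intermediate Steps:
$T{\left(t,B \right)} = B t$
$A + T{\left(-14,17 \right)} \left(-373\right) = 159 + 17 \left(-14\right) \left(-373\right) = 159 - -88774 = 159 + 88774 = 88933$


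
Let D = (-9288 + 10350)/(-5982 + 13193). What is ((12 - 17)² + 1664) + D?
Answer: 12180441/7211 ≈ 1689.1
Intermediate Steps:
D = 1062/7211 ≈ 0.14727
((12 - 17)² + 1664) + D = ((12 - 17)² + 1664) + 1062/7211 = ((-5)² + 1664) + 1062/7211 = (25 + 1664) + 1062/7211 = 1689 + 1062/7211 = 12180441/7211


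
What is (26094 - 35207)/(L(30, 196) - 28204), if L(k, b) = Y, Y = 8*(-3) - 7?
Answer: 9113/28235 ≈ 0.32276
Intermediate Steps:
Y = -31 (Y = -24 - 7 = -31)
L(k, b) = -31
(26094 - 35207)/(L(30, 196) - 28204) = (26094 - 35207)/(-31 - 28204) = -9113/(-28235) = -9113*(-1/28235) = 9113/28235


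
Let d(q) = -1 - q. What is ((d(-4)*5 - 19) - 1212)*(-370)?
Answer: 449920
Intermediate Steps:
((d(-4)*5 - 19) - 1212)*(-370) = (((-1 - 1*(-4))*5 - 19) - 1212)*(-370) = (((-1 + 4)*5 - 19) - 1212)*(-370) = ((3*5 - 19) - 1212)*(-370) = ((15 - 19) - 1212)*(-370) = (-4 - 1212)*(-370) = -1216*(-370) = 449920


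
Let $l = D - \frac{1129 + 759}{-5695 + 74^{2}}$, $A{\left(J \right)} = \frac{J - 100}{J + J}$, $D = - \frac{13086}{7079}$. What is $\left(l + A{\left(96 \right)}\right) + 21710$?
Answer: $\frac{179560009227}{8268272} \approx 21717.0$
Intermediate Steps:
$D = - \frac{13086}{7079}$ ($D = \left(-13086\right) \frac{1}{7079} = - \frac{13086}{7079} \approx -1.8486$)
$A{\left(J \right)} = \frac{-100 + J}{2 J}$
$l = \frac{10499318}{1550301}$ ($l = - \frac{13086}{7079} - \frac{1129 + 759}{-5695 + 74^{2}} = - \frac{13086}{7079} - \frac{1888}{-5695 + 5476} = - \frac{13086}{7079} - \frac{1888}{-219} = - \frac{13086}{7079} - 1888 \left(- \frac{1}{219}\right) = - \frac{13086}{7079} - - \frac{1888}{219} = - \frac{13086}{7079} + \frac{1888}{219} = \frac{10499318}{1550301} \approx 6.7724$)
$\left(l + A{\left(96 \right)}\right) + 21710 = \left(\frac{10499318}{1550301} + \frac{-100 + 96}{2 \cdot 96}\right) + 21710 = \left(\frac{10499318}{1550301} + \frac{1}{2} \cdot \frac{1}{96} \left(-4\right)\right) + 21710 = \left(\frac{10499318}{1550301} - \frac{1}{48}\right) + 21710 = \frac{55824107}{8268272} + 21710 = \frac{179560009227}{8268272}$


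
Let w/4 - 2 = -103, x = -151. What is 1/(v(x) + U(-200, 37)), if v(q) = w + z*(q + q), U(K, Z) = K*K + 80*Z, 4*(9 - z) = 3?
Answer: 2/80129 ≈ 2.4960e-5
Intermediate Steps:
z = 33/4 (z = 9 - 1/4*3 = 9 - 3/4 = 33/4 ≈ 8.2500)
w = -404 (w = 8 + 4*(-103) = 8 - 412 = -404)
U(K, Z) = K**2 + 80*Z
v(q) = -404 + 33*q/2 (v(q) = -404 + 33*(q + q)/4 = -404 + 33*(2*q)/4 = -404 + 33*q/2)
1/(v(x) + U(-200, 37)) = 1/((-404 + (33/2)*(-151)) + ((-200)**2 + 80*37)) = 1/((-404 - 4983/2) + (40000 + 2960)) = 1/(-5791/2 + 42960) = 1/(80129/2) = 2/80129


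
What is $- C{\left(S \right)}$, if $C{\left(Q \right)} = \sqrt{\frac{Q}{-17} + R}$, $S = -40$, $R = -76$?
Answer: $- \frac{2 i \sqrt{5321}}{17} \approx - 8.5818 i$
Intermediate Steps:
$C{\left(Q \right)} = \sqrt{-76 - \frac{Q}{17}}$ ($C{\left(Q \right)} = \sqrt{\frac{Q}{-17} - 76} = \sqrt{Q \left(- \frac{1}{17}\right) - 76} = \sqrt{- \frac{Q}{17} - 76} = \sqrt{-76 - \frac{Q}{17}}$)
$- C{\left(S \right)} = - \frac{\sqrt{-21964 - -680}}{17} = - \frac{\sqrt{-21964 + 680}}{17} = - \frac{\sqrt{-21284}}{17} = - \frac{2 i \sqrt{5321}}{17}$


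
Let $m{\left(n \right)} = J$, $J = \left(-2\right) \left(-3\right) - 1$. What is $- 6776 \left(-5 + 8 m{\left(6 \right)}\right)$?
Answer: $-237160$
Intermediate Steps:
$J = 5$ ($J = 6 - 1 = 5$)
$m{\left(n \right)} = 5$
$- 6776 \left(-5 + 8 m{\left(6 \right)}\right) = - 6776 \left(-5 + 8 \cdot 5\right) = - 6776 \left(-5 + 40\right) = \left(-6776\right) 35 = -237160$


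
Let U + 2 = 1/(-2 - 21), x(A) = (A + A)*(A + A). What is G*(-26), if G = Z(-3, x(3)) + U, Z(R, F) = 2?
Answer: 26/23 ≈ 1.1304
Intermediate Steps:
x(A) = 4*A**2 (x(A) = (2*A)*(2*A) = 4*A**2)
U = -47/23 (U = -2 + 1/(-2 - 21) = -2 + 1/(-23) = -2 - 1/23 = -47/23 ≈ -2.0435)
G = -1/23 (G = 2 - 47/23 = -1/23 ≈ -0.043478)
G*(-26) = -1/23*(-26) = 26/23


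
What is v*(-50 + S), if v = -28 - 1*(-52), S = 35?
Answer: -360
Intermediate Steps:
v = 24 (v = -28 + 52 = 24)
v*(-50 + S) = 24*(-50 + 35) = 24*(-15) = -360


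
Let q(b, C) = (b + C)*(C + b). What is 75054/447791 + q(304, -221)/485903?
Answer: 39553795961/217582990273 ≈ 0.18179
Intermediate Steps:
q(b, C) = (C + b)**2 (q(b, C) = (C + b)*(C + b) = (C + b)**2)
75054/447791 + q(304, -221)/485903 = 75054/447791 + (-221 + 304)**2/485903 = 75054*(1/447791) + 83**2*(1/485903) = 75054/447791 + 6889*(1/485903) = 75054/447791 + 6889/485903 = 39553795961/217582990273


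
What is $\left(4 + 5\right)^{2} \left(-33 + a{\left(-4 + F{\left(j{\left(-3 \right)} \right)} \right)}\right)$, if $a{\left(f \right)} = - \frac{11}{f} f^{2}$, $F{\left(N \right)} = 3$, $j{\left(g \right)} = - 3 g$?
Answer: $-1782$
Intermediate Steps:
$a{\left(f \right)} = - 11 f$
$\left(4 + 5\right)^{2} \left(-33 + a{\left(-4 + F{\left(j{\left(-3 \right)} \right)} \right)}\right) = \left(4 + 5\right)^{2} \left(-33 - 11 \left(-4 + 3\right)\right) = 9^{2} \left(-33 - -11\right) = 81 \left(-33 + 11\right) = 81 \left(-22\right) = -1782$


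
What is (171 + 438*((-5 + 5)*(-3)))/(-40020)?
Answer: -57/13340 ≈ -0.0042729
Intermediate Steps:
(171 + 438*((-5 + 5)*(-3)))/(-40020) = (171 + 438*(0*(-3)))*(-1/40020) = (171 + 438*0)*(-1/40020) = (171 + 0)*(-1/40020) = 171*(-1/40020) = -57/13340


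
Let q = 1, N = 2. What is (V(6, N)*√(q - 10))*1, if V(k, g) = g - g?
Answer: 0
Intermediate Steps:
V(k, g) = 0
(V(6, N)*√(q - 10))*1 = (0*√(1 - 10))*1 = (0*√(-9))*1 = (0*(3*I))*1 = 0*1 = 0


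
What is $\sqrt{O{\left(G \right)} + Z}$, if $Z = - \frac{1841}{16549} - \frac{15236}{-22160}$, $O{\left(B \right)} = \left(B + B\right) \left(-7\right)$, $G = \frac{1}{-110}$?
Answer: $\frac{3 \sqrt{795087149822537}}{100849606} \approx 0.83879$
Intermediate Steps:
$G = - \frac{1}{110} \approx -0.0090909$
$O{\left(B \right)} = - 14 B$ ($O{\left(B \right)} = 2 B \left(-7\right) = - 14 B$)
$Z = \frac{52836001}{91681460}$ ($Z = \left(-1841\right) \frac{1}{16549} - - \frac{3809}{5540} = - \frac{1841}{16549} + \frac{3809}{5540} = \frac{52836001}{91681460} \approx 0.5763$)
$\sqrt{O{\left(G \right)} + Z} = \sqrt{\left(-14\right) \left(- \frac{1}{110}\right) + \frac{52836001}{91681460}} = \sqrt{\frac{7}{55} + \frac{52836001}{91681460}} = \sqrt{\frac{141910011}{201699212}} = \frac{3 \sqrt{795087149822537}}{100849606}$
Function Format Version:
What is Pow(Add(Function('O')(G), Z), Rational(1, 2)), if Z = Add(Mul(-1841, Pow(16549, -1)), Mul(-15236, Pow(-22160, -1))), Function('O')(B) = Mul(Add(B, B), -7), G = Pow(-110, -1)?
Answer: Mul(Rational(3, 100849606), Pow(795087149822537, Rational(1, 2))) ≈ 0.83879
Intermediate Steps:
G = Rational(-1, 110) ≈ -0.0090909
Function('O')(B) = Mul(-14, B) (Function('O')(B) = Mul(Mul(2, B), -7) = Mul(-14, B))
Z = Rational(52836001, 91681460) (Z = Add(Mul(-1841, Rational(1, 16549)), Mul(-15236, Rational(-1, 22160))) = Add(Rational(-1841, 16549), Rational(3809, 5540)) = Rational(52836001, 91681460) ≈ 0.57630)
Pow(Add(Function('O')(G), Z), Rational(1, 2)) = Pow(Add(Mul(-14, Rational(-1, 110)), Rational(52836001, 91681460)), Rational(1, 2)) = Pow(Add(Rational(7, 55), Rational(52836001, 91681460)), Rational(1, 2)) = Pow(Rational(141910011, 201699212), Rational(1, 2)) = Mul(Rational(3, 100849606), Pow(795087149822537, Rational(1, 2)))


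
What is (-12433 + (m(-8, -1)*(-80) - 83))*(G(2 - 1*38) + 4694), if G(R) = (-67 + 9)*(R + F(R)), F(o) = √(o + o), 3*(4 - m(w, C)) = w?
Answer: -265501736/3 + 4541168*I*√2 ≈ -8.8501e+7 + 6.4222e+6*I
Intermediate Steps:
m(w, C) = 4 - w/3
F(o) = √2*√o (F(o) = √(2*o) = √2*√o)
G(R) = -58*R - 58*√2*√R (G(R) = (-67 + 9)*(R + √2*√R) = -58*(R + √2*√R) = -58*R - 58*√2*√R)
(-12433 + (m(-8, -1)*(-80) - 83))*(G(2 - 1*38) + 4694) = (-12433 + ((4 - ⅓*(-8))*(-80) - 83))*((-58*(2 - 1*38) - 58*√2*√(2 - 1*38)) + 4694) = (-12433 + ((4 + 8/3)*(-80) - 83))*((-58*(2 - 38) - 58*√2*√(2 - 38)) + 4694) = (-12433 + ((20/3)*(-80) - 83))*((-58*(-36) - 58*√2*√(-36)) + 4694) = (-12433 + (-1600/3 - 83))*((2088 - 58*√2*6*I) + 4694) = (-12433 - 1849/3)*((2088 - 348*I*√2) + 4694) = -39148*(6782 - 348*I*√2)/3 = -265501736/3 + 4541168*I*√2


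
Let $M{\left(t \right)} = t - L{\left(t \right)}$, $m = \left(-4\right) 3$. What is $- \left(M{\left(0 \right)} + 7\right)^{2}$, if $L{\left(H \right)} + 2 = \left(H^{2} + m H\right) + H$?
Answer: $-81$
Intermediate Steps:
$m = -12$
$L{\left(H \right)} = -2 + H^{2} - 11 H$ ($L{\left(H \right)} = -2 + \left(\left(H^{2} - 12 H\right) + H\right) = -2 + \left(H^{2} - 11 H\right) = -2 + H^{2} - 11 H$)
$M{\left(t \right)} = 2 - t^{2} + 12 t$ ($M{\left(t \right)} = t - \left(-2 + t^{2} - 11 t\right) = t + \left(2 - t^{2} + 11 t\right) = 2 - t^{2} + 12 t$)
$- \left(M{\left(0 \right)} + 7\right)^{2} = - \left(\left(2 - 0^{2} + 12 \cdot 0\right) + 7\right)^{2} = - \left(\left(2 - 0 + 0\right) + 7\right)^{2} = - \left(\left(2 + 0 + 0\right) + 7\right)^{2} = - \left(2 + 7\right)^{2} = - 9^{2} = \left(-1\right) 81 = -81$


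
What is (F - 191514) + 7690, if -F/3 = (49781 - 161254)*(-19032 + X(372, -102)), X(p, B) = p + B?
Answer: -6274553102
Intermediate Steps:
X(p, B) = B + p
F = -6274369278 (F = -3*(49781 - 161254)*(-19032 + (-102 + 372)) = -(-334419)*(-19032 + 270) = -(-334419)*(-18762) = -3*2091456426 = -6274369278)
(F - 191514) + 7690 = (-6274369278 - 191514) + 7690 = -6274560792 + 7690 = -6274553102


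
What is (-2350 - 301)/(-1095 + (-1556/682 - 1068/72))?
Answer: 5423946/2275387 ≈ 2.3837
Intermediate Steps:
(-2350 - 301)/(-1095 + (-1556/682 - 1068/72)) = -2651/(-1095 + (-1556*1/682 - 1068*1/72)) = -2651/(-1095 + (-778/341 - 89/6)) = -2651/(-1095 - 35017/2046) = -2651/(-2275387/2046) = -2651*(-2046/2275387) = 5423946/2275387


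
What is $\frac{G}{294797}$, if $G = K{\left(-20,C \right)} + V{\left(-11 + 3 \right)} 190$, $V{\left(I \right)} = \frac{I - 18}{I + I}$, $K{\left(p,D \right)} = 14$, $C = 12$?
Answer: $\frac{1291}{1179188} \approx 0.0010948$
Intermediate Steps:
$V{\left(I \right)} = \frac{-18 + I}{2 I}$
$G = \frac{1291}{4}$ ($G = 14 + \frac{-18 + \left(-11 + 3\right)}{2 \left(-11 + 3\right)} 190 = 14 + \frac{-18 - 8}{2 \left(-8\right)} 190 = 14 + \frac{1}{2} \left(- \frac{1}{8}\right) \left(-26\right) 190 = 14 + \frac{13}{8} \cdot 190 = 14 + \frac{1235}{4} = \frac{1291}{4} \approx 322.75$)
$\frac{G}{294797} = \frac{1291}{4 \cdot 294797} = \frac{1291}{4} \cdot \frac{1}{294797} = \frac{1291}{1179188}$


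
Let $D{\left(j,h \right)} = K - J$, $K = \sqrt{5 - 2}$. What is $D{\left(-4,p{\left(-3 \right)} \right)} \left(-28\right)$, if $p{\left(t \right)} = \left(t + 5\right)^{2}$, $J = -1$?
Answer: $-28 - 28 \sqrt{3} \approx -76.497$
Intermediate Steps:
$K = \sqrt{3} \approx 1.732$
$p{\left(t \right)} = \left(5 + t\right)^{2}$
$D{\left(j,h \right)} = 1 + \sqrt{3}$ ($D{\left(j,h \right)} = \sqrt{3} - -1 = \sqrt{3} + 1 = 1 + \sqrt{3}$)
$D{\left(-4,p{\left(-3 \right)} \right)} \left(-28\right) = \left(1 + \sqrt{3}\right) \left(-28\right) = -28 - 28 \sqrt{3}$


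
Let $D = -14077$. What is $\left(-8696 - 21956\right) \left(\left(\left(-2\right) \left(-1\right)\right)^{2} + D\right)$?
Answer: $431365596$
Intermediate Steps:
$\left(-8696 - 21956\right) \left(\left(\left(-2\right) \left(-1\right)\right)^{2} + D\right) = \left(-8696 - 21956\right) \left(\left(\left(-2\right) \left(-1\right)\right)^{2} - 14077\right) = - 30652 \left(2^{2} - 14077\right) = - 30652 \left(4 - 14077\right) = \left(-30652\right) \left(-14073\right) = 431365596$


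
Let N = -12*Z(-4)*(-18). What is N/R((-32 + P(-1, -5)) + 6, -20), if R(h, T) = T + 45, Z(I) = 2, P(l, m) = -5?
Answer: 432/25 ≈ 17.280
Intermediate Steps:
R(h, T) = 45 + T
N = 432 (N = -12*2*(-18) = -24*(-18) = 432)
N/R((-32 + P(-1, -5)) + 6, -20) = 432/(45 - 20) = 432/25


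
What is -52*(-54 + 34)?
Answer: 1040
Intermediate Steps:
-52*(-54 + 34) = -52*(-20) = 1040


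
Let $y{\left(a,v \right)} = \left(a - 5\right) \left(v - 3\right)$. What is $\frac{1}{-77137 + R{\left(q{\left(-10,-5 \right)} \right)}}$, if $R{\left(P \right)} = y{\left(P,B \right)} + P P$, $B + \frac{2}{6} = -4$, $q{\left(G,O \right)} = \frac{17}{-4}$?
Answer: $- \frac{48}{3698453} \approx -1.2978 \cdot 10^{-5}$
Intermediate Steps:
$q{\left(G,O \right)} = - \frac{17}{4}$ ($q{\left(G,O \right)} = 17 \left(- \frac{1}{4}\right) = - \frac{17}{4}$)
$B = - \frac{13}{3}$ ($B = - \frac{1}{3} - 4 = - \frac{13}{3} \approx -4.3333$)
$y{\left(a,v \right)} = \left(-5 + a\right) \left(-3 + v\right)$
$R{\left(P \right)} = \frac{110}{3} + P^{2} - \frac{22 P}{3}$ ($R{\left(P \right)} = \left(15 - - \frac{65}{3} - 3 P + P \left(- \frac{13}{3}\right)\right) + P P = \left(15 + \frac{65}{3} - 3 P - \frac{13 P}{3}\right) + P^{2} = \left(\frac{110}{3} - \frac{22 P}{3}\right) + P^{2} = \frac{110}{3} + P^{2} - \frac{22 P}{3}$)
$\frac{1}{-77137 + R{\left(q{\left(-10,-5 \right)} \right)}} = \frac{1}{-77137 + \left(\frac{110}{3} + \left(- \frac{17}{4}\right)^{2} - - \frac{187}{6}\right)} = \frac{1}{-77137 + \left(\frac{110}{3} + \frac{289}{16} + \frac{187}{6}\right)} = \frac{1}{-77137 + \frac{4123}{48}} = \frac{1}{- \frac{3698453}{48}} = - \frac{48}{3698453}$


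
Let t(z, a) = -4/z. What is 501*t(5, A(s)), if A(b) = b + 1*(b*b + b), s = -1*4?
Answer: -2004/5 ≈ -400.80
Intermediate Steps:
s = -4
A(b) = b² + 2*b (A(b) = b + 1*(b² + b) = b + 1*(b + b²) = b + (b + b²) = b² + 2*b)
501*t(5, A(s)) = 501*(-4/5) = 501*(-4*⅕) = 501*(-⅘) = -2004/5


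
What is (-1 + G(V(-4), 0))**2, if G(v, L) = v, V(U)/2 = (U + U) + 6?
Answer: 25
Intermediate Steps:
V(U) = 12 + 4*U (V(U) = 2*((U + U) + 6) = 2*(2*U + 6) = 2*(6 + 2*U) = 12 + 4*U)
(-1 + G(V(-4), 0))**2 = (-1 + (12 + 4*(-4)))**2 = (-1 + (12 - 16))**2 = (-1 - 4)**2 = (-5)**2 = 25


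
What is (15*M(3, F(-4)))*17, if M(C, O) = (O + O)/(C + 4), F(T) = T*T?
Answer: 8160/7 ≈ 1165.7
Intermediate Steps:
F(T) = T²
M(C, O) = 2*O/(4 + C) (M(C, O) = (2*O)/(4 + C) = 2*O/(4 + C))
(15*M(3, F(-4)))*17 = (15*(2*(-4)²/(4 + 3)))*17 = (15*(2*16/7))*17 = (15*(2*16*(⅐)))*17 = (15*(32/7))*17 = (480/7)*17 = 8160/7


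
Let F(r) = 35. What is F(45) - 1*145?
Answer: -110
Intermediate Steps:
F(45) - 1*145 = 35 - 1*145 = 35 - 145 = -110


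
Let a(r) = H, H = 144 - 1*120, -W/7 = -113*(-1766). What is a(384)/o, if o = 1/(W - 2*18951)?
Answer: -34435392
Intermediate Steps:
W = -1396906 (W = -(-791)*(-1766) = -7*199558 = -1396906)
H = 24 (H = 144 - 120 = 24)
o = -1/1434808 (o = 1/(-1396906 - 2*18951) = 1/(-1396906 - 37902) = 1/(-1434808) = -1/1434808 ≈ -6.9696e-7)
a(r) = 24
a(384)/o = 24/(-1/1434808) = 24*(-1434808) = -34435392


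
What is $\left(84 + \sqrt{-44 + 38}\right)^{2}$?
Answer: $\left(84 + i \sqrt{6}\right)^{2} \approx 7050.0 + 411.51 i$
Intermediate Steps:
$\left(84 + \sqrt{-44 + 38}\right)^{2} = \left(84 + \sqrt{-6}\right)^{2} = \left(84 + i \sqrt{6}\right)^{2}$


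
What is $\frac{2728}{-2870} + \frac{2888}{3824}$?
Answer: $- \frac{133957}{685930} \approx -0.19529$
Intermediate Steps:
$\frac{2728}{-2870} + \frac{2888}{3824} = 2728 \left(- \frac{1}{2870}\right) + 2888 \cdot \frac{1}{3824} = - \frac{1364}{1435} + \frac{361}{478} = - \frac{133957}{685930}$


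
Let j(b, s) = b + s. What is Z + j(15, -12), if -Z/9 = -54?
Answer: 489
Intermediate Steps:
Z = 486 (Z = -9*(-54) = 486)
Z + j(15, -12) = 486 + (15 - 12) = 486 + 3 = 489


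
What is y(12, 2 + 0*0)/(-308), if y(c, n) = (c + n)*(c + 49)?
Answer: -61/22 ≈ -2.7727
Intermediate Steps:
y(c, n) = (49 + c)*(c + n) (y(c, n) = (c + n)*(49 + c) = (49 + c)*(c + n))
y(12, 2 + 0*0)/(-308) = (12² + 49*12 + 49*(2 + 0*0) + 12*(2 + 0*0))/(-308) = (144 + 588 + 49*(2 + 0) + 12*(2 + 0))*(-1/308) = (144 + 588 + 49*2 + 12*2)*(-1/308) = (144 + 588 + 98 + 24)*(-1/308) = 854*(-1/308) = -61/22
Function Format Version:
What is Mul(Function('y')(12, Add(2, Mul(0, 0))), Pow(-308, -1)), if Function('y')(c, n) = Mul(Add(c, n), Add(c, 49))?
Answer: Rational(-61, 22) ≈ -2.7727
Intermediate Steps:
Function('y')(c, n) = Mul(Add(49, c), Add(c, n)) (Function('y')(c, n) = Mul(Add(c, n), Add(49, c)) = Mul(Add(49, c), Add(c, n)))
Mul(Function('y')(12, Add(2, Mul(0, 0))), Pow(-308, -1)) = Mul(Add(Pow(12, 2), Mul(49, 12), Mul(49, Add(2, Mul(0, 0))), Mul(12, Add(2, Mul(0, 0)))), Pow(-308, -1)) = Mul(Add(144, 588, Mul(49, Add(2, 0)), Mul(12, Add(2, 0))), Rational(-1, 308)) = Mul(Add(144, 588, Mul(49, 2), Mul(12, 2)), Rational(-1, 308)) = Mul(Add(144, 588, 98, 24), Rational(-1, 308)) = Mul(854, Rational(-1, 308)) = Rational(-61, 22)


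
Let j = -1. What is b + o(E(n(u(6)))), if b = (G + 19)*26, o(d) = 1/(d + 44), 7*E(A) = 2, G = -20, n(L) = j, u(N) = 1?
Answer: -8053/310 ≈ -25.977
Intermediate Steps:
n(L) = -1
E(A) = 2/7 (E(A) = (⅐)*2 = 2/7)
o(d) = 1/(44 + d)
b = -26 (b = (-20 + 19)*26 = -1*26 = -26)
b + o(E(n(u(6)))) = -26 + 1/(44 + 2/7) = -26 + 1/(310/7) = -26 + 7/310 = -8053/310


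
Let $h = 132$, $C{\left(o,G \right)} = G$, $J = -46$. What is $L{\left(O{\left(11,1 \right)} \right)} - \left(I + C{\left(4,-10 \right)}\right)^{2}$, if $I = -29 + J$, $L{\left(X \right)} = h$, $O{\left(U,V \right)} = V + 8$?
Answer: $-7093$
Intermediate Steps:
$O{\left(U,V \right)} = 8 + V$
$L{\left(X \right)} = 132$
$I = -75$ ($I = -29 - 46 = -75$)
$L{\left(O{\left(11,1 \right)} \right)} - \left(I + C{\left(4,-10 \right)}\right)^{2} = 132 - \left(-75 - 10\right)^{2} = 132 - \left(-85\right)^{2} = 132 - 7225 = -7093$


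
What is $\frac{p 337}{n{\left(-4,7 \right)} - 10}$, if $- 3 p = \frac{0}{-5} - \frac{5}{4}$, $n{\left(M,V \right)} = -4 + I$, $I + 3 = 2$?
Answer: $- \frac{337}{36} \approx -9.3611$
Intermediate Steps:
$I = -1$ ($I = -3 + 2 = -1$)
$n{\left(M,V \right)} = -5$ ($n{\left(M,V \right)} = -4 - 1 = -5$)
$p = \frac{5}{12}$ ($p = - \frac{\frac{0}{-5} - \frac{5}{4}}{3} = - \frac{0 \left(- \frac{1}{5}\right) - \frac{5}{4}}{3} = - \frac{0 - \frac{5}{4}}{3} = \left(- \frac{1}{3}\right) \left(- \frac{5}{4}\right) = \frac{5}{12} \approx 0.41667$)
$\frac{p 337}{n{\left(-4,7 \right)} - 10} = \frac{\frac{5}{12} \cdot 337}{-5 - 10} = \frac{1}{-15} \cdot \frac{1685}{12} = \left(- \frac{1}{15}\right) \frac{1685}{12} = - \frac{337}{36}$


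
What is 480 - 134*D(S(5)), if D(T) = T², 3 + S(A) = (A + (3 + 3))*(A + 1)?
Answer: -531366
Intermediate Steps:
S(A) = -3 + (1 + A)*(6 + A) (S(A) = -3 + (A + (3 + 3))*(A + 1) = -3 + (A + 6)*(1 + A) = -3 + (6 + A)*(1 + A) = -3 + (1 + A)*(6 + A))
480 - 134*D(S(5)) = 480 - 134*(3 + 5² + 7*5)² = 480 - 134*(3 + 25 + 35)² = 480 - 134*63² = 480 - 134*3969 = 480 - 531846 = -531366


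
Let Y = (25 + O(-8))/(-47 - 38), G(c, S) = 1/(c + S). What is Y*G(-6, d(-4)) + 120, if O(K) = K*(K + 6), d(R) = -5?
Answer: 112241/935 ≈ 120.04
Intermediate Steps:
G(c, S) = 1/(S + c)
O(K) = K*(6 + K)
Y = -41/85 (Y = (25 - 8*(6 - 8))/(-47 - 38) = (25 - 8*(-2))/(-85) = (25 + 16)*(-1/85) = 41*(-1/85) = -41/85 ≈ -0.48235)
Y*G(-6, d(-4)) + 120 = -41/(85*(-5 - 6)) + 120 = -41/85/(-11) + 120 = -41/85*(-1/11) + 120 = 41/935 + 120 = 112241/935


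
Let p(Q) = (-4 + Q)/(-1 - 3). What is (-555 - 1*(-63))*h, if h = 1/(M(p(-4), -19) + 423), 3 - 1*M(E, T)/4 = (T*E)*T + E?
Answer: 492/2461 ≈ 0.19992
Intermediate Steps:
p(Q) = 1 - Q/4 (p(Q) = (-4 + Q)/(-4) = (-4 + Q)*(-1/4) = 1 - Q/4)
M(E, T) = 12 - 4*E - 4*E*T**2 (M(E, T) = 12 - 4*((T*E)*T + E) = 12 - 4*((E*T)*T + E) = 12 - 4*(E*T**2 + E) = 12 - 4*(E + E*T**2) = 12 + (-4*E - 4*E*T**2) = 12 - 4*E - 4*E*T**2)
h = -1/2461 (h = 1/((12 - 4*(1 - 1/4*(-4)) - 4*(1 - 1/4*(-4))*(-19)**2) + 423) = 1/((12 - 4*(1 + 1) - 4*(1 + 1)*361) + 423) = 1/((12 - 4*2 - 4*2*361) + 423) = 1/((12 - 8 - 2888) + 423) = 1/(-2884 + 423) = 1/(-2461) = -1/2461 ≈ -0.00040634)
(-555 - 1*(-63))*h = (-555 - 1*(-63))*(-1/2461) = (-555 + 63)*(-1/2461) = -492*(-1/2461) = 492/2461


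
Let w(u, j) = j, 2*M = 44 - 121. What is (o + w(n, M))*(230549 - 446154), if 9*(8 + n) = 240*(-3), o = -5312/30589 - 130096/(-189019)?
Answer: 7285054017782875/889523414 ≈ 8.1898e+6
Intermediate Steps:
M = -77/2 (M = (44 - 121)/2 = (½)*(-77) = -77/2 ≈ -38.500)
o = 2975437616/5781902191 (o = -5312*1/30589 - 130096*(-1/189019) = -5312/30589 + 130096/189019 = 2975437616/5781902191 ≈ 0.51461)
n = -88 (n = -8 + (240*(-3))/9 = -8 + (⅑)*(-720) = -8 - 80 = -88)
(o + w(n, M))*(230549 - 446154) = (2975437616/5781902191 - 77/2)*(230549 - 446154) = -439255593475/11563804382*(-215605) = 7285054017782875/889523414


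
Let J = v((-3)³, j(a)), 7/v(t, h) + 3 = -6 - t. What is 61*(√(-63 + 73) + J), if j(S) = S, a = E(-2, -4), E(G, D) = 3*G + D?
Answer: 427/18 + 61*√10 ≈ 216.62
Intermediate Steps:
E(G, D) = D + 3*G
a = -10 (a = -4 + 3*(-2) = -4 - 6 = -10)
v(t, h) = 7/(-9 - t) (v(t, h) = 7/(-3 + (-6 - t)) = 7/(-9 - t))
J = 7/18 (J = -7/(9 + (-3)³) = -7/(9 - 27) = -7/(-18) = -7*(-1/18) = 7/18 ≈ 0.38889)
61*(√(-63 + 73) + J) = 61*(√(-63 + 73) + 7/18) = 61*(√10 + 7/18) = 61*(7/18 + √10) = 427/18 + 61*√10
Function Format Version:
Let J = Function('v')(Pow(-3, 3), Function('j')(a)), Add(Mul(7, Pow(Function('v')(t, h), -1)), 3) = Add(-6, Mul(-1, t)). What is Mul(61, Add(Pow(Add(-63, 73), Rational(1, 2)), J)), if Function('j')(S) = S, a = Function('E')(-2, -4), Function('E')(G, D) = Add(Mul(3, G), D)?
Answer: Add(Rational(427, 18), Mul(61, Pow(10, Rational(1, 2)))) ≈ 216.62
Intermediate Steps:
Function('E')(G, D) = Add(D, Mul(3, G))
a = -10 (a = Add(-4, Mul(3, -2)) = Add(-4, -6) = -10)
Function('v')(t, h) = Mul(7, Pow(Add(-9, Mul(-1, t)), -1)) (Function('v')(t, h) = Mul(7, Pow(Add(-3, Add(-6, Mul(-1, t))), -1)) = Mul(7, Pow(Add(-9, Mul(-1, t)), -1)))
J = Rational(7, 18) (J = Mul(-7, Pow(Add(9, Pow(-3, 3)), -1)) = Mul(-7, Pow(Add(9, -27), -1)) = Mul(-7, Pow(-18, -1)) = Mul(-7, Rational(-1, 18)) = Rational(7, 18) ≈ 0.38889)
Mul(61, Add(Pow(Add(-63, 73), Rational(1, 2)), J)) = Mul(61, Add(Pow(Add(-63, 73), Rational(1, 2)), Rational(7, 18))) = Mul(61, Add(Pow(10, Rational(1, 2)), Rational(7, 18))) = Mul(61, Add(Rational(7, 18), Pow(10, Rational(1, 2)))) = Add(Rational(427, 18), Mul(61, Pow(10, Rational(1, 2))))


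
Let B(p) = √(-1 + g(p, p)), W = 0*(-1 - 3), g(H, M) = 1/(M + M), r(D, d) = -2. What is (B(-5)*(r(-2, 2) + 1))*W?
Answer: 0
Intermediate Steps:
g(H, M) = 1/(2*M)
W = 0 (W = 0*(-4) = 0)
B(p) = √(-1 + 1/(2*p))
(B(-5)*(r(-2, 2) + 1))*W = ((√(-4 + 2/(-5))/2)*(-2 + 1))*0 = ((√(-4 + 2*(-⅕))/2)*(-1))*0 = ((√(-4 - ⅖)/2)*(-1))*0 = ((√(-22/5)/2)*(-1))*0 = (((I*√110/5)/2)*(-1))*0 = ((I*√110/10)*(-1))*0 = -I*√110/10*0 = 0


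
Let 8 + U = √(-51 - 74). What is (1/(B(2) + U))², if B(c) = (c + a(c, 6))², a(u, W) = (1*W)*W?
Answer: (1436 + 5*I*√5)⁻² ≈ 4.8486e-7 - 7.55e-9*I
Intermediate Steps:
a(u, W) = W² (a(u, W) = W*W = W²)
U = -8 + 5*I*√5 (U = -8 + √(-51 - 74) = -8 + √(-125) = -8 + 5*I*√5 ≈ -8.0 + 11.18*I)
B(c) = (36 + c)² (B(c) = (c + 6²)² = (c + 36)² = (36 + c)²)
(1/(B(2) + U))² = (1/((36 + 2)² + (-8 + 5*I*√5)))² = (1/(38² + (-8 + 5*I*√5)))² = (1/(1444 + (-8 + 5*I*√5)))² = (1/(1436 + 5*I*√5))² = (1436 + 5*I*√5)⁻²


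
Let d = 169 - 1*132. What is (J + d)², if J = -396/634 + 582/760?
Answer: 20016917596729/14510611600 ≈ 1379.5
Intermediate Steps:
d = 37 (d = 169 - 132 = 37)
J = 17007/120460 (J = -396*1/634 + 582*(1/760) = -198/317 + 291/380 = 17007/120460 ≈ 0.14118)
(J + d)² = (17007/120460 + 37)² = (4474027/120460)² = 20016917596729/14510611600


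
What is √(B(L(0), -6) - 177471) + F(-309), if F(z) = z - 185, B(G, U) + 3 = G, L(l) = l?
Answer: -494 + I*√177474 ≈ -494.0 + 421.28*I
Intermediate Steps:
B(G, U) = -3 + G
F(z) = -185 + z
√(B(L(0), -6) - 177471) + F(-309) = √((-3 + 0) - 177471) + (-185 - 309) = √(-3 - 177471) - 494 = √(-177474) - 494 = I*√177474 - 494 = -494 + I*√177474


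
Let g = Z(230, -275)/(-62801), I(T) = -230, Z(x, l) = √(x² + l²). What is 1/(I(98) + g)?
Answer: -181422417646/41727156032875 + 62801*√5141/41727156032875 ≈ -0.0043477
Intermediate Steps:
Z(x, l) = √(l² + x²)
g = -5*√5141/62801 (g = √((-275)² + 230²)/(-62801) = √(75625 + 52900)*(-1/62801) = √128525*(-1/62801) = (5*√5141)*(-1/62801) = -5*√5141/62801 ≈ -0.0057086)
1/(I(98) + g) = 1/(-230 - 5*√5141/62801)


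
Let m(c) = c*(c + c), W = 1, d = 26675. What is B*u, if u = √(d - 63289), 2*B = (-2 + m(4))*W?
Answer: 15*I*√36614 ≈ 2870.2*I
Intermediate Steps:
m(c) = 2*c² (m(c) = c*(2*c) = 2*c²)
B = 15 (B = ((-2 + 2*4²)*1)/2 = ((-2 + 2*16)*1)/2 = ((-2 + 32)*1)/2 = (30*1)/2 = (½)*30 = 15)
u = I*√36614 (u = √(26675 - 63289) = √(-36614) = I*√36614 ≈ 191.35*I)
B*u = 15*(I*√36614) = 15*I*√36614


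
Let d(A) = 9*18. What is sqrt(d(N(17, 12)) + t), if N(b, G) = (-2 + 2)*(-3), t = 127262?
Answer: 8*sqrt(1991) ≈ 356.96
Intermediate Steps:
N(b, G) = 0 (N(b, G) = 0*(-3) = 0)
d(A) = 162
sqrt(d(N(17, 12)) + t) = sqrt(162 + 127262) = sqrt(127424) = 8*sqrt(1991)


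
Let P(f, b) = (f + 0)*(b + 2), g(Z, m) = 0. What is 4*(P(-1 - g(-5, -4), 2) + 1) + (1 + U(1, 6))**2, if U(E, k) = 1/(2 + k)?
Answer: -687/64 ≈ -10.734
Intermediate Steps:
P(f, b) = f*(2 + b)
4*(P(-1 - g(-5, -4), 2) + 1) + (1 + U(1, 6))**2 = 4*((-1 - 1*0)*(2 + 2) + 1) + (1 + 1/(2 + 6))**2 = 4*((-1 + 0)*4 + 1) + (1 + 1/8)**2 = 4*(-1*4 + 1) + (1 + 1/8)**2 = 4*(-4 + 1) + (9/8)**2 = 4*(-3) + 81/64 = -12 + 81/64 = -687/64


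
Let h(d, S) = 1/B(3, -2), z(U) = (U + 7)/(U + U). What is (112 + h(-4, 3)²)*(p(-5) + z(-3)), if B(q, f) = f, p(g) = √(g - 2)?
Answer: -449/6 + 449*I*√7/4 ≈ -74.833 + 296.99*I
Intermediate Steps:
p(g) = √(-2 + g)
z(U) = (7 + U)/(2*U) (z(U) = (7 + U)/((2*U)) = (7 + U)*(1/(2*U)) = (7 + U)/(2*U))
h(d, S) = -½ (h(d, S) = 1/(-2) = 1*(-½) = -½)
(112 + h(-4, 3)²)*(p(-5) + z(-3)) = (112 + (-½)²)*(√(-2 - 5) + (½)*(7 - 3)/(-3)) = (112 + ¼)*(√(-7) + (½)*(-⅓)*4) = 449*(I*√7 - ⅔)/4 = 449*(-⅔ + I*√7)/4 = -449/6 + 449*I*√7/4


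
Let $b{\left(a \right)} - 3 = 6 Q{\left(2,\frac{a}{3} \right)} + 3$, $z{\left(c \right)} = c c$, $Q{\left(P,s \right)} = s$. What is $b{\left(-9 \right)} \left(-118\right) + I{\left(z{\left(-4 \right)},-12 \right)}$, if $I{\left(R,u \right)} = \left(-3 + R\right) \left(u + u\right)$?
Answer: $1104$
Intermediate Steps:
$z{\left(c \right)} = c^{2}$
$I{\left(R,u \right)} = 2 u \left(-3 + R\right)$ ($I{\left(R,u \right)} = \left(-3 + R\right) 2 u = 2 u \left(-3 + R\right)$)
$b{\left(a \right)} = 6 + 2 a$ ($b{\left(a \right)} = 3 + \left(6 \frac{a}{3} + 3\right) = 3 + \left(2 a + 3\right) = 3 + \left(3 + 2 a\right) = 6 + 2 a$)
$b{\left(-9 \right)} \left(-118\right) + I{\left(z{\left(-4 \right)},-12 \right)} = \left(6 + 2 \left(-9\right)\right) \left(-118\right) + 2 \left(-12\right) \left(-3 + \left(-4\right)^{2}\right) = \left(6 - 18\right) \left(-118\right) + 2 \left(-12\right) \left(-3 + 16\right) = \left(-12\right) \left(-118\right) + 2 \left(-12\right) 13 = 1416 - 312 = 1104$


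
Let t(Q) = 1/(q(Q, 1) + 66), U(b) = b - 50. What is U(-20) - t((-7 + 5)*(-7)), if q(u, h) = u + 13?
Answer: -6511/93 ≈ -70.011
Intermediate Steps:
q(u, h) = 13 + u
U(b) = -50 + b
t(Q) = 1/(79 + Q) (t(Q) = 1/((13 + Q) + 66) = 1/(79 + Q))
U(-20) - t((-7 + 5)*(-7)) = (-50 - 20) - 1/(79 + (-7 + 5)*(-7)) = -70 - 1/(79 - 2*(-7)) = -70 - 1/(79 + 14) = -70 - 1/93 = -6511/93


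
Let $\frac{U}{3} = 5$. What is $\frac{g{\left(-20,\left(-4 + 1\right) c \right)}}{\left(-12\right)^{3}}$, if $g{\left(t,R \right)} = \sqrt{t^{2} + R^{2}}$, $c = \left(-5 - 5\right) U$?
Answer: $- \frac{5 \sqrt{2029}}{864} \approx -0.26067$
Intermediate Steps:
$U = 15$ ($U = 3 \cdot 5 = 15$)
$c = -150$ ($c = \left(-5 - 5\right) 15 = \left(-10\right) 15 = -150$)
$g{\left(t,R \right)} = \sqrt{R^{2} + t^{2}}$
$\frac{g{\left(-20,\left(-4 + 1\right) c \right)}}{\left(-12\right)^{3}} = \frac{\sqrt{\left(\left(-4 + 1\right) \left(-150\right)\right)^{2} + \left(-20\right)^{2}}}{\left(-12\right)^{3}} = \frac{\sqrt{\left(\left(-3\right) \left(-150\right)\right)^{2} + 400}}{-1728} = \sqrt{450^{2} + 400} \left(- \frac{1}{1728}\right) = \sqrt{202500 + 400} \left(- \frac{1}{1728}\right) = \sqrt{202900} \left(- \frac{1}{1728}\right) = 10 \sqrt{2029} \left(- \frac{1}{1728}\right) = - \frac{5 \sqrt{2029}}{864}$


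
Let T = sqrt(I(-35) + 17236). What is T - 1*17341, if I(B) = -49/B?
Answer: -17341 + sqrt(430935)/5 ≈ -17210.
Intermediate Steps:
T = sqrt(430935)/5 (T = sqrt(-49/(-35) + 17236) = sqrt(-49*(-1/35) + 17236) = sqrt(7/5 + 17236) = sqrt(86187/5) = sqrt(430935)/5 ≈ 131.29)
T - 1*17341 = sqrt(430935)/5 - 1*17341 = sqrt(430935)/5 - 17341 = -17341 + sqrt(430935)/5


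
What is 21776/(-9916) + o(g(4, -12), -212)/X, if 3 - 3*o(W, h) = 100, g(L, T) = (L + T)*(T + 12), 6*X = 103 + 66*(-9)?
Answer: -2192078/1217189 ≈ -1.8009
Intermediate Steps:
X = -491/6 (X = (103 + 66*(-9))/6 = (103 - 594)/6 = (1/6)*(-491) = -491/6 ≈ -81.833)
g(L, T) = (12 + T)*(L + T) (g(L, T) = (L + T)*(12 + T) = (12 + T)*(L + T))
o(W, h) = -97/3 (o(W, h) = 1 - 1/3*100 = 1 - 100/3 = -97/3)
21776/(-9916) + o(g(4, -12), -212)/X = 21776/(-9916) - 97/(3*(-491/6)) = 21776*(-1/9916) - 97/3*(-6/491) = -5444/2479 + 194/491 = -2192078/1217189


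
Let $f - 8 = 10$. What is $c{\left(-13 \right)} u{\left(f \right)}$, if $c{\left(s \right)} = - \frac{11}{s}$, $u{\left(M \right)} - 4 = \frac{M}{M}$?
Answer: $\frac{55}{13} \approx 4.2308$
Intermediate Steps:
$f = 18$ ($f = 8 + 10 = 18$)
$u{\left(M \right)} = 5$ ($u{\left(M \right)} = 4 + \frac{M}{M} = 4 + 1 = 5$)
$c{\left(-13 \right)} u{\left(f \right)} = - \frac{11}{-13} \cdot 5 = \left(-11\right) \left(- \frac{1}{13}\right) 5 = \frac{11}{13} \cdot 5 = \frac{55}{13}$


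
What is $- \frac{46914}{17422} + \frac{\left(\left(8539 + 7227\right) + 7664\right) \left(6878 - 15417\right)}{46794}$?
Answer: $- \frac{26422677308}{6176099} \approx -4278.2$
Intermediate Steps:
$- \frac{46914}{17422} + \frac{\left(\left(8539 + 7227\right) + 7664\right) \left(6878 - 15417\right)}{46794} = \left(-46914\right) \frac{1}{17422} + \left(15766 + 7664\right) \left(-8539\right) \frac{1}{46794} = - \frac{23457}{8711} + 23430 \left(-8539\right) \frac{1}{46794} = - \frac{23457}{8711} - \frac{3031345}{709} = - \frac{26422677308}{6176099}$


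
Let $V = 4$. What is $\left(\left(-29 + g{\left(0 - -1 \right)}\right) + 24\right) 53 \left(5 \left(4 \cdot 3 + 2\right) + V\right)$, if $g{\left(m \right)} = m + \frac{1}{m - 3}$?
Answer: $-17649$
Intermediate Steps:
$g{\left(m \right)} = m + \frac{1}{-3 + m}$
$\left(\left(-29 + g{\left(0 - -1 \right)}\right) + 24\right) 53 \left(5 \left(4 \cdot 3 + 2\right) + V\right) = \left(\left(-29 + \frac{1 + \left(0 - -1\right)^{2} - 3 \left(0 - -1\right)}{-3 + \left(0 - -1\right)}\right) + 24\right) 53 \left(5 \left(4 \cdot 3 + 2\right) + 4\right) = \left(\left(-29 + \frac{1 + \left(0 + 1\right)^{2} - 3 \left(0 + 1\right)}{-3 + \left(0 + 1\right)}\right) + 24\right) 53 \left(5 \left(12 + 2\right) + 4\right) = \left(\left(-29 + \frac{1 + 1^{2} - 3}{-3 + 1}\right) + 24\right) 53 \left(5 \cdot 14 + 4\right) = \left(\left(-29 + \frac{1 + 1 - 3}{-2}\right) + 24\right) 53 \left(70 + 4\right) = \left(\left(-29 - - \frac{1}{2}\right) + 24\right) 53 \cdot 74 = \left(\left(-29 + \frac{1}{2}\right) + 24\right) 53 \cdot 74 = \left(- \frac{57}{2} + 24\right) 53 \cdot 74 = \left(- \frac{9}{2}\right) 53 \cdot 74 = \left(- \frac{477}{2}\right) 74 = -17649$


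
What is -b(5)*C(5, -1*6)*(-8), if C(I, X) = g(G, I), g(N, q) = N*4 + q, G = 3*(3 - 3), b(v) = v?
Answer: 200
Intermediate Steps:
G = 0 (G = 3*0 = 0)
g(N, q) = q + 4*N (g(N, q) = 4*N + q = q + 4*N)
C(I, X) = I (C(I, X) = I + 4*0 = I + 0 = I)
-b(5)*C(5, -1*6)*(-8) = -5*5*(-8) = -25*(-8) = -1*(-200) = 200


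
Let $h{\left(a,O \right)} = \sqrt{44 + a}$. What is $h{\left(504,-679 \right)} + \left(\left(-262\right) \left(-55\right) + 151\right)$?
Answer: $14561 + 2 \sqrt{137} \approx 14584.0$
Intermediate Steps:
$h{\left(504,-679 \right)} + \left(\left(-262\right) \left(-55\right) + 151\right) = \sqrt{44 + 504} + \left(\left(-262\right) \left(-55\right) + 151\right) = \sqrt{548} + \left(14410 + 151\right) = 2 \sqrt{137} + 14561 = 14561 + 2 \sqrt{137}$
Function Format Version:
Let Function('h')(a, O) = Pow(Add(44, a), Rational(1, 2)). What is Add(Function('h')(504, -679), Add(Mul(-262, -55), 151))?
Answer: Add(14561, Mul(2, Pow(137, Rational(1, 2)))) ≈ 14584.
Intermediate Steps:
Add(Function('h')(504, -679), Add(Mul(-262, -55), 151)) = Add(Pow(Add(44, 504), Rational(1, 2)), Add(Mul(-262, -55), 151)) = Add(Pow(548, Rational(1, 2)), Add(14410, 151)) = Add(Mul(2, Pow(137, Rational(1, 2))), 14561) = Add(14561, Mul(2, Pow(137, Rational(1, 2))))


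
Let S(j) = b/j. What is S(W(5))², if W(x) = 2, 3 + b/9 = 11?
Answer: 1296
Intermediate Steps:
b = 72 (b = -27 + 9*11 = -27 + 99 = 72)
S(j) = 72/j
S(W(5))² = (72/2)² = (72*(½))² = 36² = 1296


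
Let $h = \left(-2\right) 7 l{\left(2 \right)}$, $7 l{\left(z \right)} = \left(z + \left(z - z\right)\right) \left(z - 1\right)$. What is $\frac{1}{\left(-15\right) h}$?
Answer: $\frac{1}{60} \approx 0.016667$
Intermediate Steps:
$l{\left(z \right)} = \frac{z \left(-1 + z\right)}{7}$ ($l{\left(z \right)} = \frac{\left(z + \left(z - z\right)\right) \left(z - 1\right)}{7} = \frac{\left(z + 0\right) \left(-1 + z\right)}{7} = \frac{z \left(-1 + z\right)}{7}$)
$h = -4$ ($h = \left(-2\right) 7 \cdot \frac{1}{7} \cdot 2 \left(-1 + 2\right) = - 14 \cdot \frac{1}{7} \cdot 2 \cdot 1 = \left(-14\right) \frac{2}{7} = -4$)
$\frac{1}{\left(-15\right) h} = \frac{1}{\left(-15\right) \left(-4\right)} = \frac{1}{60}$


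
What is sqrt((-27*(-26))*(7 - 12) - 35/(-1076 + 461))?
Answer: I*sqrt(53101929)/123 ≈ 59.245*I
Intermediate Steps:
sqrt((-27*(-26))*(7 - 12) - 35/(-1076 + 461)) = sqrt(702*(-5) - 35/(-615)) = sqrt(-3510 - 1/615*(-35)) = sqrt(-3510 + 7/123) = sqrt(-431723/123) = I*sqrt(53101929)/123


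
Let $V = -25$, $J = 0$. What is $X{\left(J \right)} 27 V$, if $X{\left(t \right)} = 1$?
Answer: $-675$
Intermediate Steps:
$X{\left(J \right)} 27 V = 1 \cdot 27 \left(-25\right) = 27 \left(-25\right) = -675$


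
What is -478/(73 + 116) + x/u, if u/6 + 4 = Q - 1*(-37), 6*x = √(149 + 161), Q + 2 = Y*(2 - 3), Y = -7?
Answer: -478/189 + √310/1368 ≈ -2.5162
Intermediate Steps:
Q = 5 (Q = -2 - 7*(2 - 3) = -2 - 7*(-1) = -2 + 7 = 5)
x = √310/6 (x = √(149 + 161)/6 = √310/6 ≈ 2.9345)
u = 228 (u = -24 + 6*(5 - 1*(-37)) = -24 + 6*(5 + 37) = -24 + 6*42 = -24 + 252 = 228)
-478/(73 + 116) + x/u = -478/(73 + 116) + (√310/6)/228 = -478/189 + (√310/6)*(1/228) = -478*1/189 + √310/1368 = -478/189 + √310/1368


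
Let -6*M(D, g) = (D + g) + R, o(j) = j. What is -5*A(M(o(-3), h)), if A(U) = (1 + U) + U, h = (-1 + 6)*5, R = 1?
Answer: 100/3 ≈ 33.333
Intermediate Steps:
h = 25 (h = 5*5 = 25)
M(D, g) = -⅙ - D/6 - g/6 (M(D, g) = -((D + g) + 1)/6 = -(1 + D + g)/6 = -⅙ - D/6 - g/6)
A(U) = 1 + 2*U
-5*A(M(o(-3), h)) = -5*(1 + 2*(-⅙ - ⅙*(-3) - ⅙*25)) = -5*(1 + 2*(-⅙ + ½ - 25/6)) = -5*(1 + 2*(-23/6)) = -5*(1 - 23/3) = -5*(-20/3) = 100/3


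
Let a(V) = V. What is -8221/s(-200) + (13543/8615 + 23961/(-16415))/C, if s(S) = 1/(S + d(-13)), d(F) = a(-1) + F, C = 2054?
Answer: 1042891072220707/592789535 ≈ 1.7593e+6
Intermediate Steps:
d(F) = -1 + F
s(S) = 1/(-14 + S) (s(S) = 1/(S + (-1 - 13)) = 1/(S - 14) = 1/(-14 + S))
-8221/s(-200) + (13543/8615 + 23961/(-16415))/C = -8221/(1/(-14 - 200)) + (13543/8615 + 23961/(-16415))/2054 = -8221/(1/(-214)) + (13543*(1/8615) + 23961*(-1/16415))*(1/2054) = -8221/(-1/214) + (13543/8615 - 489/335)*(1/2054) = -8221*(-214) + (64834/577205)*(1/2054) = 1759294 + 32417/592789535 = 1042891072220707/592789535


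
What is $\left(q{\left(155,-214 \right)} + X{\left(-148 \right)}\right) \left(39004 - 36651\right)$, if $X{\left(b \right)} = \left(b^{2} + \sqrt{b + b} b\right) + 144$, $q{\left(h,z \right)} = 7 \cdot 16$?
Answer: $52142480 - 696488 i \sqrt{74} \approx 5.2142 \cdot 10^{7} - 5.9914 \cdot 10^{6} i$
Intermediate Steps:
$q{\left(h,z \right)} = 112$
$X{\left(b \right)} = 144 + b^{2} + \sqrt{2} b^{\frac{3}{2}}$ ($X{\left(b \right)} = \left(b^{2} + \sqrt{2 b} b\right) + 144 = \left(b^{2} + \sqrt{2} \sqrt{b} b\right) + 144 = \left(b^{2} + \sqrt{2} b^{\frac{3}{2}}\right) + 144 = 144 + b^{2} + \sqrt{2} b^{\frac{3}{2}}$)
$\left(q{\left(155,-214 \right)} + X{\left(-148 \right)}\right) \left(39004 - 36651\right) = \left(112 + \left(144 + \left(-148\right)^{2} + \sqrt{2} \left(-148\right)^{\frac{3}{2}}\right)\right) \left(39004 - 36651\right) = \left(112 + \left(144 + 21904 + \sqrt{2} \left(- 296 i \sqrt{37}\right)\right)\right) 2353 = \left(112 + \left(144 + 21904 - 296 i \sqrt{74}\right)\right) 2353 = \left(112 + \left(22048 - 296 i \sqrt{74}\right)\right) 2353 = \left(22160 - 296 i \sqrt{74}\right) 2353 = 52142480 - 696488 i \sqrt{74}$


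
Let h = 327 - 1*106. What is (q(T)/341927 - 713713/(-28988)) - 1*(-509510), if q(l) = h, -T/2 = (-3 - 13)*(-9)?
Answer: 5050395008772059/9911779876 ≈ 5.0953e+5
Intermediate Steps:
T = -288 (T = -2*(-3 - 13)*(-9) = -(-32)*(-9) = -2*144 = -288)
h = 221 (h = 327 - 106 = 221)
q(l) = 221
(q(T)/341927 - 713713/(-28988)) - 1*(-509510) = (221/341927 - 713713/(-28988)) - 1*(-509510) = (221*(1/341927) - 713713*(-1/28988)) + 509510 = (221/341927 + 713713/28988) + 509510 = 244044151299/9911779876 + 509510 = 5050395008772059/9911779876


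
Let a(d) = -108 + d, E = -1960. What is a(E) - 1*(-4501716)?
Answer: 4499648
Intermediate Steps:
a(E) - 1*(-4501716) = (-108 - 1960) - 1*(-4501716) = -2068 + 4501716 = 4499648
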